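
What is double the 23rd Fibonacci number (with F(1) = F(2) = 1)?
The 23rd Fibonacci number (with F(1) = F(2) = 1) = 28657
Compute 28657 × 2 = 57314
57314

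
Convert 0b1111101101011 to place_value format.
Convert 0b1111101101011 (binary) → 4096 + 2048 + 1024 + 512 + 256 + 64 + 32 + 8 + 2 + 1 = 8043 (decimal)
Convert 8043 (decimal) → 8043 = 8×1000 + 4×10 + 3 → 8 thousands, 4 tens, 3 ones (place-value notation)
8 thousands, 4 tens, 3 ones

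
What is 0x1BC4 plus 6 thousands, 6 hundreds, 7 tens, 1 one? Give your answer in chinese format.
Convert 0x1BC4 (hexadecimal) → 1×4096 + 11×256 + 12×16 + 4 = 7108 (decimal)
Convert 6 thousands, 6 hundreds, 7 tens, 1 one (place-value notation) → 6×1000 + 6×100 + 7×10 + 1 = 6671 (decimal)
Compute 7108 + 6671 = 13779
Convert 13779 (decimal) → 13779 = 1×10000 + 3×1000 + 7×100 + 7×10 + 9 → 一万三千七百七十九 (Chinese numeral)
一万三千七百七十九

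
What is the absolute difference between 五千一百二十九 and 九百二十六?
Convert 五千一百二十九 (Chinese numeral) → 5×1000 + 1×100 + 2×10 + 9 = 5129 (decimal)
Convert 九百二十六 (Chinese numeral) → 9×100 + 2×10 + 6 = 926 (decimal)
Compute |5129 - 926| = 4203
4203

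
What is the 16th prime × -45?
Convert the 16th prime (prime index) → 53 (decimal)
Compute 53 × -45 = -2385
-2385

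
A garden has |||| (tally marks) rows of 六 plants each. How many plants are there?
Convert 六 (Chinese numeral) → 6 (decimal)
Convert |||| (tally marks) → 4 (decimal)
Compute 6 × 4 = 24
24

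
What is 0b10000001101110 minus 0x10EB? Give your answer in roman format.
Convert 0b10000001101110 (binary) → 8192 + 64 + 32 + 8 + 4 + 2 = 8302 (decimal)
Convert 0x10EB (hexadecimal) → 1×4096 + 14×16 + 11 = 4331 (decimal)
Compute 8302 - 4331 = 3971
Convert 3971 (decimal) → 3971 = 1000 + 1000 + 1000 + 900 + 50 + 10 + 10 + 1 → MMMCMLXXI (Roman numeral)
MMMCMLXXI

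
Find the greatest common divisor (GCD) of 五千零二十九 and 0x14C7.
Convert 五千零二十九 (Chinese numeral) → 5×1000 + 2×10 + 9 = 5029 (decimal)
Convert 0x14C7 (hexadecimal) → 1×4096 + 4×256 + 12×16 + 7 = 5319 (decimal)
Compute gcd(5029, 5319) = 1
1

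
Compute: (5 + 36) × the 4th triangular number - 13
Convert the 4th triangular number (triangular index) → 4×5/2 = 10 (decimal)
Expression in decimal: (5 + 36) × 10 - 13
Parentheses first: 5 + 36 = 41
Multiply: 41 × 10 = 410
Subtract: 410 - 13 = 397
397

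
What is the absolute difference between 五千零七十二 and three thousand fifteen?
Convert 五千零七十二 (Chinese numeral) → 5×1000 + 7×10 + 2 = 5072 (decimal)
Convert three thousand fifteen (English words) → 3×1000 + 15 = 3015 (decimal)
Compute |5072 - 3015| = 2057
2057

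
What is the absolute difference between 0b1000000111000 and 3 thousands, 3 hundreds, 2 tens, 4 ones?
Convert 0b1000000111000 (binary) → 4096 + 32 + 16 + 8 = 4152 (decimal)
Convert 3 thousands, 3 hundreds, 2 tens, 4 ones (place-value notation) → 3×1000 + 3×100 + 2×10 + 4 = 3324 (decimal)
Compute |4152 - 3324| = 828
828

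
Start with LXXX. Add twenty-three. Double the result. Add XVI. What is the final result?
Convert LXXX (Roman numeral) → 50 + 10 + 10 + 10 = 80 (decimal)
Start: 80
Convert twenty-three (English words) → 23 (decimal)
80 + 23 = 103
103 × 2 = 206
Convert XVI (Roman numeral) → 10 + 5 + 1 = 16 (decimal)
206 + 16 = 222
222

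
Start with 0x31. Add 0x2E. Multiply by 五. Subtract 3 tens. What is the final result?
Convert 0x31 (hexadecimal) → 3×16 + 1 = 49 (decimal)
Start: 49
Convert 0x2E (hexadecimal) → 2×16 + 14 = 46 (decimal)
49 + 46 = 95
Convert 五 (Chinese numeral) → 5 (decimal)
95 × 5 = 475
Convert 3 tens (place-value notation) → 3×10 = 30 (decimal)
475 - 30 = 445
445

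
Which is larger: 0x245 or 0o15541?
Convert 0x245 (hexadecimal) → 2×256 + 4×16 + 5 = 581 (decimal)
Convert 0o15541 (octal) → 1×4096 + 5×512 + 5×64 + 4×8 + 1 = 7009 (decimal)
Compare 581 vs 7009: larger = 7009
7009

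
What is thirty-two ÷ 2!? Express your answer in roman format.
Convert thirty-two (English words) → 32 (decimal)
Convert 2! (factorial) → 2 (decimal)
Compute 32 ÷ 2 = 16
Convert 16 (decimal) → 16 = 10 + 5 + 1 → XVI (Roman numeral)
XVI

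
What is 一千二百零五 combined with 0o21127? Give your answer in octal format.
Convert 一千二百零五 (Chinese numeral) → 1×1000 + 2×100 + 5 = 1205 (decimal)
Convert 0o21127 (octal) → 2×4096 + 1×512 + 1×64 + 2×8 + 7 = 8791 (decimal)
Compute 1205 + 8791 = 9996
Convert 9996 (decimal) → 9996 = 2×4096 + 3×512 + 4×64 + 1×8 + 4 → 0o23414 (octal)
0o23414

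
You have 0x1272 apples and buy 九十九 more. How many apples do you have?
Convert 0x1272 (hexadecimal) → 1×4096 + 2×256 + 7×16 + 2 = 4722 (decimal)
Convert 九十九 (Chinese numeral) → 9×10 + 9 = 99 (decimal)
Compute 4722 + 99 = 4821
4821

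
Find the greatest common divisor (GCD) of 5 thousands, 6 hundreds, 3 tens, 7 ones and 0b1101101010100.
Convert 5 thousands, 6 hundreds, 3 tens, 7 ones (place-value notation) → 5×1000 + 6×100 + 3×10 + 7 = 5637 (decimal)
Convert 0b1101101010100 (binary) → 4096 + 2048 + 512 + 256 + 64 + 16 + 4 = 6996 (decimal)
Compute gcd(5637, 6996) = 3
3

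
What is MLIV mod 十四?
Convert MLIV (Roman numeral) → 1000 + 50 + 4 = 1054 (decimal)
Convert 十四 (Chinese numeral) → 1×10 + 4 = 14 (decimal)
Compute 1054 mod 14 = 4
4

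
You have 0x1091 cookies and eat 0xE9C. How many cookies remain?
Convert 0x1091 (hexadecimal) → 1×4096 + 9×16 + 1 = 4241 (decimal)
Convert 0xE9C (hexadecimal) → 14×256 + 9×16 + 12 = 3740 (decimal)
Compute 4241 - 3740 = 501
501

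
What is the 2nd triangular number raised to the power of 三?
Convert the 2nd triangular number (triangular index) → 2×3/2 = 3 (decimal)
Convert 三 (Chinese numeral) → 3 (decimal)
Compute 3 ^ 3 = 27
27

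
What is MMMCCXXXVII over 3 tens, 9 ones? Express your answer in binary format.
Convert MMMCCXXXVII (Roman numeral) → 1000 + 1000 + 1000 + 100 + 100 + 10 + 10 + 10 + 5 + 1 + 1 = 3237 (decimal)
Convert 3 tens, 9 ones (place-value notation) → 3×10 + 9 = 39 (decimal)
Compute 3237 ÷ 39 = 83
Convert 83 (decimal) → 83 = 64 + 16 + 2 + 1 → 0b1010011 (binary)
0b1010011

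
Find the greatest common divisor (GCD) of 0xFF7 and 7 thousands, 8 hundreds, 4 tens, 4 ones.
Convert 0xFF7 (hexadecimal) → 15×256 + 15×16 + 7 = 4087 (decimal)
Convert 7 thousands, 8 hundreds, 4 tens, 4 ones (place-value notation) → 7×1000 + 8×100 + 4×10 + 4 = 7844 (decimal)
Compute gcd(4087, 7844) = 1
1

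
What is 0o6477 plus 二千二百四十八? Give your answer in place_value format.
Convert 0o6477 (octal) → 6×512 + 4×64 + 7×8 + 7 = 3391 (decimal)
Convert 二千二百四十八 (Chinese numeral) → 2×1000 + 2×100 + 4×10 + 8 = 2248 (decimal)
Compute 3391 + 2248 = 5639
Convert 5639 (decimal) → 5639 = 5×1000 + 6×100 + 3×10 + 9 → 5 thousands, 6 hundreds, 3 tens, 9 ones (place-value notation)
5 thousands, 6 hundreds, 3 tens, 9 ones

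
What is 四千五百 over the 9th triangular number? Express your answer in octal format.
Convert 四千五百 (Chinese numeral) → 4×1000 + 5×100 = 4500 (decimal)
Convert the 9th triangular number (triangular index) → 9×10/2 = 45 (decimal)
Compute 4500 ÷ 45 = 100
Convert 100 (decimal) → 100 = 1×64 + 4×8 + 4 → 0o144 (octal)
0o144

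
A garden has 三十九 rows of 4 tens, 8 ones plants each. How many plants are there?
Convert 4 tens, 8 ones (place-value notation) → 4×10 + 8 = 48 (decimal)
Convert 三十九 (Chinese numeral) → 3×10 + 9 = 39 (decimal)
Compute 48 × 39 = 1872
1872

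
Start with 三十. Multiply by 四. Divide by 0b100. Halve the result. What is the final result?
Convert 三十 (Chinese numeral) → 3×10 = 30 (decimal)
Start: 30
Convert 四 (Chinese numeral) → 4 (decimal)
30 × 4 = 120
Convert 0b100 (binary) → 4 (decimal)
120 ÷ 4 = 30
30 ÷ 2 = 15
15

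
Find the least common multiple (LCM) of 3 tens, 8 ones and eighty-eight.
Convert 3 tens, 8 ones (place-value notation) → 3×10 + 8 = 38 (decimal)
Convert eighty-eight (English words) → 88 (decimal)
Compute lcm(38, 88) = 1672
1672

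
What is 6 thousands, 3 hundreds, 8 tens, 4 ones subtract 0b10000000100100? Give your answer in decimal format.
Convert 6 thousands, 3 hundreds, 8 tens, 4 ones (place-value notation) → 6×1000 + 3×100 + 8×10 + 4 = 6384 (decimal)
Convert 0b10000000100100 (binary) → 8192 + 32 + 4 = 8228 (decimal)
Compute 6384 - 8228 = -1844
-1844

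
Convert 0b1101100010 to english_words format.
Convert 0b1101100010 (binary) → 512 + 256 + 64 + 32 + 2 = 866 (decimal)
Convert 866 (decimal) → 866 = 8×100 + 66 → eight hundred sixty-six (English words)
eight hundred sixty-six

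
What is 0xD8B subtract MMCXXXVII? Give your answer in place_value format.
Convert 0xD8B (hexadecimal) → 13×256 + 8×16 + 11 = 3467 (decimal)
Convert MMCXXXVII (Roman numeral) → 1000 + 1000 + 100 + 10 + 10 + 10 + 5 + 1 + 1 = 2137 (decimal)
Compute 3467 - 2137 = 1330
Convert 1330 (decimal) → 1330 = 1×1000 + 3×100 + 3×10 → 1 thousand, 3 hundreds, 3 tens (place-value notation)
1 thousand, 3 hundreds, 3 tens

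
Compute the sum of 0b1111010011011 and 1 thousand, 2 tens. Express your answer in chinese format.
Convert 0b1111010011011 (binary) → 4096 + 2048 + 1024 + 512 + 128 + 16 + 8 + 2 + 1 = 7835 (decimal)
Convert 1 thousand, 2 tens (place-value notation) → 1×1000 + 2×10 = 1020 (decimal)
Compute 7835 + 1020 = 8855
Convert 8855 (decimal) → 8855 = 8×1000 + 8×100 + 5×10 + 5 → 八千八百五十五 (Chinese numeral)
八千八百五十五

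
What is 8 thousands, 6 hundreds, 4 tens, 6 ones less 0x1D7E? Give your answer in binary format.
Convert 8 thousands, 6 hundreds, 4 tens, 6 ones (place-value notation) → 8×1000 + 6×100 + 4×10 + 6 = 8646 (decimal)
Convert 0x1D7E (hexadecimal) → 1×4096 + 13×256 + 7×16 + 14 = 7550 (decimal)
Compute 8646 - 7550 = 1096
Convert 1096 (decimal) → 1096 = 1024 + 64 + 8 → 0b10001001000 (binary)
0b10001001000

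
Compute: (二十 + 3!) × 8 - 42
Convert 二十 (Chinese numeral) → 2×10 = 20 (decimal)
Convert 3! (factorial) → 6 (decimal)
Expression in decimal: (20 + 6) × 8 - 42
Parentheses first: 20 + 6 = 26
Multiply: 26 × 8 = 208
Subtract: 208 - 42 = 166
166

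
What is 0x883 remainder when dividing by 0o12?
Convert 0x883 (hexadecimal) → 8×256 + 8×16 + 3 = 2179 (decimal)
Convert 0o12 (octal) → 1×8 + 2 = 10 (decimal)
Compute 2179 mod 10 = 9
9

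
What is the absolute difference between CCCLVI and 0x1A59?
Convert CCCLVI (Roman numeral) → 100 + 100 + 100 + 50 + 5 + 1 = 356 (decimal)
Convert 0x1A59 (hexadecimal) → 1×4096 + 10×256 + 5×16 + 9 = 6745 (decimal)
Compute |356 - 6745| = 6389
6389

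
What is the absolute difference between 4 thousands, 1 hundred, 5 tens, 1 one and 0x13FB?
Convert 4 thousands, 1 hundred, 5 tens, 1 one (place-value notation) → 4×1000 + 1×100 + 5×10 + 1 = 4151 (decimal)
Convert 0x13FB (hexadecimal) → 1×4096 + 3×256 + 15×16 + 11 = 5115 (decimal)
Compute |4151 - 5115| = 964
964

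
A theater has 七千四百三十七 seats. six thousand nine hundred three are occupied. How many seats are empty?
Convert 七千四百三十七 (Chinese numeral) → 7×1000 + 4×100 + 3×10 + 7 = 7437 (decimal)
Convert six thousand nine hundred three (English words) → 6×1000 + 9×100 + 3 = 6903 (decimal)
Compute 7437 - 6903 = 534
534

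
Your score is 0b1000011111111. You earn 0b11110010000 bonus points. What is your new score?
Convert 0b1000011111111 (binary) → 4096 + 128 + 64 + 32 + 16 + 8 + 4 + 2 + 1 = 4351 (decimal)
Convert 0b11110010000 (binary) → 1024 + 512 + 256 + 128 + 16 = 1936 (decimal)
Compute 4351 + 1936 = 6287
6287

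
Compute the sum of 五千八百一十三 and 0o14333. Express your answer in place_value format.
Convert 五千八百一十三 (Chinese numeral) → 5×1000 + 8×100 + 1×10 + 3 = 5813 (decimal)
Convert 0o14333 (octal) → 1×4096 + 4×512 + 3×64 + 3×8 + 3 = 6363 (decimal)
Compute 5813 + 6363 = 12176
Convert 12176 (decimal) → 12176 = 12×1000 + 1×100 + 7×10 + 6 → 12 thousands, 1 hundred, 7 tens, 6 ones (place-value notation)
12 thousands, 1 hundred, 7 tens, 6 ones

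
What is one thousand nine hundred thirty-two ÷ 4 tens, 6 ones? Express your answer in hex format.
Convert one thousand nine hundred thirty-two (English words) → 1×1000 + 9×100 + 32 = 1932 (decimal)
Convert 4 tens, 6 ones (place-value notation) → 4×10 + 6 = 46 (decimal)
Compute 1932 ÷ 46 = 42
Convert 42 (decimal) → 42 = 2×16 + 10 → 0x2A (hexadecimal)
0x2A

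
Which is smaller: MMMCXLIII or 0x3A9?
Convert MMMCXLIII (Roman numeral) → 1000 + 1000 + 1000 + 100 + 40 + 1 + 1 + 1 = 3143 (decimal)
Convert 0x3A9 (hexadecimal) → 3×256 + 10×16 + 9 = 937 (decimal)
Compare 3143 vs 937: smaller = 937
937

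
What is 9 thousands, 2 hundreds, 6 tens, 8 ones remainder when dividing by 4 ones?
Convert 9 thousands, 2 hundreds, 6 tens, 8 ones (place-value notation) → 9×1000 + 2×100 + 6×10 + 8 = 9268 (decimal)
Convert 4 ones (place-value notation) → 4 (decimal)
Compute 9268 mod 4 = 0
0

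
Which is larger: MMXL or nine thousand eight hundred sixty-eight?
Convert MMXL (Roman numeral) → 1000 + 1000 + 40 = 2040 (decimal)
Convert nine thousand eight hundred sixty-eight (English words) → 9×1000 + 8×100 + 68 = 9868 (decimal)
Compare 2040 vs 9868: larger = 9868
9868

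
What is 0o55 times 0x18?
Convert 0o55 (octal) → 5×8 + 5 = 45 (decimal)
Convert 0x18 (hexadecimal) → 1×16 + 8 = 24 (decimal)
Compute 45 × 24 = 1080
1080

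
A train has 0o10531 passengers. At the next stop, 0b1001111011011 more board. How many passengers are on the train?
Convert 0o10531 (octal) → 1×4096 + 5×64 + 3×8 + 1 = 4441 (decimal)
Convert 0b1001111011011 (binary) → 4096 + 512 + 256 + 128 + 64 + 16 + 8 + 2 + 1 = 5083 (decimal)
Compute 4441 + 5083 = 9524
9524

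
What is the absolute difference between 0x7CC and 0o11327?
Convert 0x7CC (hexadecimal) → 7×256 + 12×16 + 12 = 1996 (decimal)
Convert 0o11327 (octal) → 1×4096 + 1×512 + 3×64 + 2×8 + 7 = 4823 (decimal)
Compute |1996 - 4823| = 2827
2827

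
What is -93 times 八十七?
Convert 八十七 (Chinese numeral) → 8×10 + 7 = 87 (decimal)
Compute -93 × 87 = -8091
-8091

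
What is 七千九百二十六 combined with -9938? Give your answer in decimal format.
Convert 七千九百二十六 (Chinese numeral) → 7×1000 + 9×100 + 2×10 + 6 = 7926 (decimal)
Compute 7926 + -9938 = -2012
-2012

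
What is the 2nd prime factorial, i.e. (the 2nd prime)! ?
Convert the 2nd prime (prime index) → 3 (decimal)
Compute 3! = 6
6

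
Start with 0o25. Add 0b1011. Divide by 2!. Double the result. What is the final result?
Convert 0o25 (octal) → 2×8 + 5 = 21 (decimal)
Start: 21
Convert 0b1011 (binary) → 8 + 2 + 1 = 11 (decimal)
21 + 11 = 32
Convert 2! (factorial) → 2 (decimal)
32 ÷ 2 = 16
16 × 2 = 32
32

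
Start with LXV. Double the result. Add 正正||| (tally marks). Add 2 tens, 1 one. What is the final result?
Convert LXV (Roman numeral) → 50 + 10 + 5 = 65 (decimal)
Start: 65
65 × 2 = 130
Convert 正正||| (tally marks) → 5 + 5 + 3 = 13 (decimal)
130 + 13 = 143
Convert 2 tens, 1 one (place-value notation) → 2×10 + 1 = 21 (decimal)
143 + 21 = 164
164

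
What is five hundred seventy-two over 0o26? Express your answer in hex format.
Convert five hundred seventy-two (English words) → 5×100 + 72 = 572 (decimal)
Convert 0o26 (octal) → 2×8 + 6 = 22 (decimal)
Compute 572 ÷ 22 = 26
Convert 26 (decimal) → 26 = 1×16 + 10 → 0x1A (hexadecimal)
0x1A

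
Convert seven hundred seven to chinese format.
Convert seven hundred seven (English words) → 7×100 + 7 = 707 (decimal)
Convert 707 (decimal) → 707 = 7×100 + 7 → 七百零七 (Chinese numeral)
七百零七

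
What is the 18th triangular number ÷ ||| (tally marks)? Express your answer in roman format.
Convert the 18th triangular number (triangular index) → 18×19/2 = 171 (decimal)
Convert ||| (tally marks) → 3 (decimal)
Compute 171 ÷ 3 = 57
Convert 57 (decimal) → 57 = 50 + 5 + 1 + 1 → LVII (Roman numeral)
LVII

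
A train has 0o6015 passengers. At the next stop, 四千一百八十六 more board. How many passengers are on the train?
Convert 0o6015 (octal) → 6×512 + 1×8 + 5 = 3085 (decimal)
Convert 四千一百八十六 (Chinese numeral) → 4×1000 + 1×100 + 8×10 + 6 = 4186 (decimal)
Compute 3085 + 4186 = 7271
7271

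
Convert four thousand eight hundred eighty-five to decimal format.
Convert four thousand eight hundred eighty-five (English words) → 4×1000 + 8×100 + 85 = 4885 (decimal)
4885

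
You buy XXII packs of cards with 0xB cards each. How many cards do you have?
Convert 0xB (hexadecimal) → 11 (decimal)
Convert XXII (Roman numeral) → 10 + 10 + 1 + 1 = 22 (decimal)
Compute 11 × 22 = 242
242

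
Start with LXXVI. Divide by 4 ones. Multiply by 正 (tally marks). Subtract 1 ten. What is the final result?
Convert LXXVI (Roman numeral) → 50 + 10 + 10 + 5 + 1 = 76 (decimal)
Start: 76
Convert 4 ones (place-value notation) → 4 (decimal)
76 ÷ 4 = 19
Convert 正 (tally marks) → 5 (decimal)
19 × 5 = 95
Convert 1 ten (place-value notation) → 1×10 = 10 (decimal)
95 - 10 = 85
85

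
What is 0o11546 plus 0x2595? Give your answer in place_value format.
Convert 0o11546 (octal) → 1×4096 + 1×512 + 5×64 + 4×8 + 6 = 4966 (decimal)
Convert 0x2595 (hexadecimal) → 2×4096 + 5×256 + 9×16 + 5 = 9621 (decimal)
Compute 4966 + 9621 = 14587
Convert 14587 (decimal) → 14587 = 14×1000 + 5×100 + 8×10 + 7 → 14 thousands, 5 hundreds, 8 tens, 7 ones (place-value notation)
14 thousands, 5 hundreds, 8 tens, 7 ones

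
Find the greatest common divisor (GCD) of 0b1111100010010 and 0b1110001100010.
Convert 0b1111100010010 (binary) → 4096 + 2048 + 1024 + 512 + 256 + 16 + 2 = 7954 (decimal)
Convert 0b1110001100010 (binary) → 4096 + 2048 + 1024 + 64 + 32 + 2 = 7266 (decimal)
Compute gcd(7954, 7266) = 2
2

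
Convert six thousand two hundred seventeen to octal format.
Convert six thousand two hundred seventeen (English words) → 6×1000 + 2×100 + 17 = 6217 (decimal)
Convert 6217 (decimal) → 6217 = 1×4096 + 4×512 + 1×64 + 1×8 + 1 → 0o14111 (octal)
0o14111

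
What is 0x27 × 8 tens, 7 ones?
Convert 0x27 (hexadecimal) → 2×16 + 7 = 39 (decimal)
Convert 8 tens, 7 ones (place-value notation) → 8×10 + 7 = 87 (decimal)
Compute 39 × 87 = 3393
3393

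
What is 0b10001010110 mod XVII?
Convert 0b10001010110 (binary) → 1024 + 64 + 16 + 4 + 2 = 1110 (decimal)
Convert XVII (Roman numeral) → 10 + 5 + 1 + 1 = 17 (decimal)
Compute 1110 mod 17 = 5
5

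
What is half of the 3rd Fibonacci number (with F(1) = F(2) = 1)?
The 3rd Fibonacci number (with F(1) = F(2) = 1): 1, 1, 2 → 2
Compute 2 ÷ 2 = 1
1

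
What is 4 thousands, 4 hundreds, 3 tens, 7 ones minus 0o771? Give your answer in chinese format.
Convert 4 thousands, 4 hundreds, 3 tens, 7 ones (place-value notation) → 4×1000 + 4×100 + 3×10 + 7 = 4437 (decimal)
Convert 0o771 (octal) → 7×64 + 7×8 + 1 = 505 (decimal)
Compute 4437 - 505 = 3932
Convert 3932 (decimal) → 3932 = 3×1000 + 9×100 + 3×10 + 2 → 三千九百三十二 (Chinese numeral)
三千九百三十二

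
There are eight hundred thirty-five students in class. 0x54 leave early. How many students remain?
Convert eight hundred thirty-five (English words) → 8×100 + 35 = 835 (decimal)
Convert 0x54 (hexadecimal) → 5×16 + 4 = 84 (decimal)
Compute 835 - 84 = 751
751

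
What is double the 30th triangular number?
The 30th triangular number = 30×31/2 = 465
Compute 465 × 2 = 930
930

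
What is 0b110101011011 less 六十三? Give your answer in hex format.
Convert 0b110101011011 (binary) → 2048 + 1024 + 256 + 64 + 16 + 8 + 2 + 1 = 3419 (decimal)
Convert 六十三 (Chinese numeral) → 6×10 + 3 = 63 (decimal)
Compute 3419 - 63 = 3356
Convert 3356 (decimal) → 3356 = 13×256 + 1×16 + 12 → 0xD1C (hexadecimal)
0xD1C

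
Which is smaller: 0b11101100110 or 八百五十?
Convert 0b11101100110 (binary) → 1024 + 512 + 256 + 64 + 32 + 4 + 2 = 1894 (decimal)
Convert 八百五十 (Chinese numeral) → 8×100 + 5×10 = 850 (decimal)
Compare 1894 vs 850: smaller = 850
850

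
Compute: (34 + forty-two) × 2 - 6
Convert forty-two (English words) → 42 (decimal)
Expression in decimal: (34 + 42) × 2 - 6
Parentheses first: 34 + 42 = 76
Multiply: 76 × 2 = 152
Subtract: 152 - 6 = 146
146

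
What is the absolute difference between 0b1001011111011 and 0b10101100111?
Convert 0b1001011111011 (binary) → 4096 + 512 + 128 + 64 + 32 + 16 + 8 + 2 + 1 = 4859 (decimal)
Convert 0b10101100111 (binary) → 1024 + 256 + 64 + 32 + 4 + 2 + 1 = 1383 (decimal)
Compute |4859 - 1383| = 3476
3476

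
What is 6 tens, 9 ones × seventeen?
Convert 6 tens, 9 ones (place-value notation) → 6×10 + 9 = 69 (decimal)
Convert seventeen (English words) → 17 (decimal)
Compute 69 × 17 = 1173
1173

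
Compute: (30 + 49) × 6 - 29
Parentheses first: 30 + 49 = 79
Multiply: 79 × 6 = 474
Subtract: 474 - 29 = 445
445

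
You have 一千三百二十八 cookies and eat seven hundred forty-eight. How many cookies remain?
Convert 一千三百二十八 (Chinese numeral) → 1×1000 + 3×100 + 2×10 + 8 = 1328 (decimal)
Convert seven hundred forty-eight (English words) → 7×100 + 48 = 748 (decimal)
Compute 1328 - 748 = 580
580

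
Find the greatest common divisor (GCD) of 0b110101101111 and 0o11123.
Convert 0b110101101111 (binary) → 2048 + 1024 + 256 + 64 + 32 + 8 + 4 + 2 + 1 = 3439 (decimal)
Convert 0o11123 (octal) → 1×4096 + 1×512 + 1×64 + 2×8 + 3 = 4691 (decimal)
Compute gcd(3439, 4691) = 1
1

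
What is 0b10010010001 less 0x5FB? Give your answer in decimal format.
Convert 0b10010010001 (binary) → 1024 + 128 + 16 + 1 = 1169 (decimal)
Convert 0x5FB (hexadecimal) → 5×256 + 15×16 + 11 = 1531 (decimal)
Compute 1169 - 1531 = -362
-362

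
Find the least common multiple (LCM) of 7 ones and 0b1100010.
Convert 7 ones (place-value notation) → 7 (decimal)
Convert 0b1100010 (binary) → 64 + 32 + 2 = 98 (decimal)
Compute lcm(7, 98) = 98
98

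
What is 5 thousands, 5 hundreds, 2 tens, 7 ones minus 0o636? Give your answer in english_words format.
Convert 5 thousands, 5 hundreds, 2 tens, 7 ones (place-value notation) → 5×1000 + 5×100 + 2×10 + 7 = 5527 (decimal)
Convert 0o636 (octal) → 6×64 + 3×8 + 6 = 414 (decimal)
Compute 5527 - 414 = 5113
Convert 5113 (decimal) → 5113 = 5×1000 + 1×100 + 13 → five thousand one hundred thirteen (English words)
five thousand one hundred thirteen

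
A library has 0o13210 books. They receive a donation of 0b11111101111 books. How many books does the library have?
Convert 0o13210 (octal) → 1×4096 + 3×512 + 2×64 + 1×8 = 5768 (decimal)
Convert 0b11111101111 (binary) → 1024 + 512 + 256 + 128 + 64 + 32 + 8 + 4 + 2 + 1 = 2031 (decimal)
Compute 5768 + 2031 = 7799
7799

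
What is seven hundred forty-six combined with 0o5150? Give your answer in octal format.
Convert seven hundred forty-six (English words) → 7×100 + 46 = 746 (decimal)
Convert 0o5150 (octal) → 5×512 + 1×64 + 5×8 = 2664 (decimal)
Compute 746 + 2664 = 3410
Convert 3410 (decimal) → 3410 = 6×512 + 5×64 + 2×8 + 2 → 0o6522 (octal)
0o6522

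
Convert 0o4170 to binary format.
Convert 0o4170 (octal) → 4×512 + 1×64 + 7×8 = 2168 (decimal)
Convert 2168 (decimal) → 2168 = 2048 + 64 + 32 + 16 + 8 → 0b100001111000 (binary)
0b100001111000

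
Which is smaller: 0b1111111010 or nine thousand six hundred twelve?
Convert 0b1111111010 (binary) → 512 + 256 + 128 + 64 + 32 + 16 + 8 + 2 = 1018 (decimal)
Convert nine thousand six hundred twelve (English words) → 9×1000 + 6×100 + 12 = 9612 (decimal)
Compare 1018 vs 9612: smaller = 1018
1018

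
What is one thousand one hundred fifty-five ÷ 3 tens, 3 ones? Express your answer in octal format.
Convert one thousand one hundred fifty-five (English words) → 1×1000 + 1×100 + 55 = 1155 (decimal)
Convert 3 tens, 3 ones (place-value notation) → 3×10 + 3 = 33 (decimal)
Compute 1155 ÷ 33 = 35
Convert 35 (decimal) → 35 = 4×8 + 3 → 0o43 (octal)
0o43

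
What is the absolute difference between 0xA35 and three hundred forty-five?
Convert 0xA35 (hexadecimal) → 10×256 + 3×16 + 5 = 2613 (decimal)
Convert three hundred forty-five (English words) → 3×100 + 45 = 345 (decimal)
Compute |2613 - 345| = 2268
2268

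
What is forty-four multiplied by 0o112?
Convert forty-four (English words) → 44 (decimal)
Convert 0o112 (octal) → 1×64 + 1×8 + 2 = 74 (decimal)
Compute 44 × 74 = 3256
3256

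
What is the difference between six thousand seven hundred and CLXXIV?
Convert six thousand seven hundred (English words) → 6×1000 + 7×100 = 6700 (decimal)
Convert CLXXIV (Roman numeral) → 100 + 50 + 10 + 10 + 4 = 174 (decimal)
Difference: |6700 - 174| = 6526
6526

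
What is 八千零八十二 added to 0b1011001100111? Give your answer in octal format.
Convert 八千零八十二 (Chinese numeral) → 8×1000 + 8×10 + 2 = 8082 (decimal)
Convert 0b1011001100111 (binary) → 4096 + 1024 + 512 + 64 + 32 + 4 + 2 + 1 = 5735 (decimal)
Compute 8082 + 5735 = 13817
Convert 13817 (decimal) → 13817 = 3×4096 + 2×512 + 7×64 + 7×8 + 1 → 0o32771 (octal)
0o32771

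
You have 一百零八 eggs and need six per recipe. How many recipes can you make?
Convert 一百零八 (Chinese numeral) → 1×100 + 8 = 108 (decimal)
Convert six (English words) → 6 (decimal)
Compute 108 ÷ 6 = 18
18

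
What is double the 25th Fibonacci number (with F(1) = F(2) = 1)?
The 25th Fibonacci number (with F(1) = F(2) = 1) = 75025
Compute 75025 × 2 = 150050
150050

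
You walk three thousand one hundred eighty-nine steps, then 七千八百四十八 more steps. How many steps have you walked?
Convert three thousand one hundred eighty-nine (English words) → 3×1000 + 1×100 + 89 = 3189 (decimal)
Convert 七千八百四十八 (Chinese numeral) → 7×1000 + 8×100 + 4×10 + 8 = 7848 (decimal)
Compute 3189 + 7848 = 11037
11037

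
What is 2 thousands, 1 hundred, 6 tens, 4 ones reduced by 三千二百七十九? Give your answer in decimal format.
Convert 2 thousands, 1 hundred, 6 tens, 4 ones (place-value notation) → 2×1000 + 1×100 + 6×10 + 4 = 2164 (decimal)
Convert 三千二百七十九 (Chinese numeral) → 3×1000 + 2×100 + 7×10 + 9 = 3279 (decimal)
Compute 2164 - 3279 = -1115
-1115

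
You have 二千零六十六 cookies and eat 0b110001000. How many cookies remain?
Convert 二千零六十六 (Chinese numeral) → 2×1000 + 6×10 + 6 = 2066 (decimal)
Convert 0b110001000 (binary) → 256 + 128 + 8 = 392 (decimal)
Compute 2066 - 392 = 1674
1674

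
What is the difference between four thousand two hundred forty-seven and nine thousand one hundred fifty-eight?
Convert four thousand two hundred forty-seven (English words) → 4×1000 + 2×100 + 47 = 4247 (decimal)
Convert nine thousand one hundred fifty-eight (English words) → 9×1000 + 1×100 + 58 = 9158 (decimal)
Difference: |4247 - 9158| = 4911
4911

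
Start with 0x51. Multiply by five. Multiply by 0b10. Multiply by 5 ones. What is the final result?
Convert 0x51 (hexadecimal) → 5×16 + 1 = 81 (decimal)
Start: 81
Convert five (English words) → 5 (decimal)
81 × 5 = 405
Convert 0b10 (binary) → 2 (decimal)
405 × 2 = 810
Convert 5 ones (place-value notation) → 5 (decimal)
810 × 5 = 4050
4050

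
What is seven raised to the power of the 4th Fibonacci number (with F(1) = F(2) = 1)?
Convert seven (English words) → 7 (decimal)
Convert the 4th Fibonacci number (with F(1) = F(2) = 1) (Fibonacci index) → 1, 1, 2, 3 → 3 (decimal)
Compute 7 ^ 3 = 343
343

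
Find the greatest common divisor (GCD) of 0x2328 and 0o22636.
Convert 0x2328 (hexadecimal) → 2×4096 + 3×256 + 2×16 + 8 = 9000 (decimal)
Convert 0o22636 (octal) → 2×4096 + 2×512 + 6×64 + 3×8 + 6 = 9630 (decimal)
Compute gcd(9000, 9630) = 90
90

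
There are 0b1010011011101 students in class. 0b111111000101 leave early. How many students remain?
Convert 0b1010011011101 (binary) → 4096 + 1024 + 128 + 64 + 16 + 8 + 4 + 1 = 5341 (decimal)
Convert 0b111111000101 (binary) → 2048 + 1024 + 512 + 256 + 128 + 64 + 4 + 1 = 4037 (decimal)
Compute 5341 - 4037 = 1304
1304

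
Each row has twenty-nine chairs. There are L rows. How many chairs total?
Convert twenty-nine (English words) → 29 (decimal)
Convert L (Roman numeral) → 50 (decimal)
Compute 29 × 50 = 1450
1450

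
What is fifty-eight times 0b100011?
Convert fifty-eight (English words) → 58 (decimal)
Convert 0b100011 (binary) → 32 + 2 + 1 = 35 (decimal)
Compute 58 × 35 = 2030
2030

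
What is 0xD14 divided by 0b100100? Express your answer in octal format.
Convert 0xD14 (hexadecimal) → 13×256 + 1×16 + 4 = 3348 (decimal)
Convert 0b100100 (binary) → 32 + 4 = 36 (decimal)
Compute 3348 ÷ 36 = 93
Convert 93 (decimal) → 93 = 1×64 + 3×8 + 5 → 0o135 (octal)
0o135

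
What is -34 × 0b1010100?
Convert 0b1010100 (binary) → 64 + 16 + 4 = 84 (decimal)
Compute -34 × 84 = -2856
-2856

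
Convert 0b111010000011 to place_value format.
Convert 0b111010000011 (binary) → 2048 + 1024 + 512 + 128 + 2 + 1 = 3715 (decimal)
Convert 3715 (decimal) → 3715 = 3×1000 + 7×100 + 1×10 + 5 → 3 thousands, 7 hundreds, 1 ten, 5 ones (place-value notation)
3 thousands, 7 hundreds, 1 ten, 5 ones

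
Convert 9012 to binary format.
Convert 9012 (decimal) → 9012 = 8192 + 512 + 256 + 32 + 16 + 4 → 0b10001100110100 (binary)
0b10001100110100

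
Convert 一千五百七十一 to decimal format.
Convert 一千五百七十一 (Chinese numeral) → 1×1000 + 5×100 + 7×10 + 1 = 1571 (decimal)
1571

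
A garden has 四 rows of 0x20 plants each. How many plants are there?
Convert 0x20 (hexadecimal) → 2×16 = 32 (decimal)
Convert 四 (Chinese numeral) → 4 (decimal)
Compute 32 × 4 = 128
128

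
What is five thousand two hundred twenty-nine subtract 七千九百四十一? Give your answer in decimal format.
Convert five thousand two hundred twenty-nine (English words) → 5×1000 + 2×100 + 29 = 5229 (decimal)
Convert 七千九百四十一 (Chinese numeral) → 7×1000 + 9×100 + 4×10 + 1 = 7941 (decimal)
Compute 5229 - 7941 = -2712
-2712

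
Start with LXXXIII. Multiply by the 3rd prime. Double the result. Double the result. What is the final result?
Convert LXXXIII (Roman numeral) → 50 + 10 + 10 + 10 + 1 + 1 + 1 = 83 (decimal)
Start: 83
Convert the 3rd prime (prime index) → 5 (decimal)
83 × 5 = 415
415 × 2 = 830
830 × 2 = 1660
1660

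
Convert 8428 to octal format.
Convert 8428 (decimal) → 8428 = 2×4096 + 3×64 + 5×8 + 4 → 0o20354 (octal)
0o20354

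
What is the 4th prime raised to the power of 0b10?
Convert the 4th prime (prime index) → 7 (decimal)
Convert 0b10 (binary) → 2 (decimal)
Compute 7 ^ 2 = 49
49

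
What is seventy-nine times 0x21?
Convert seventy-nine (English words) → 79 (decimal)
Convert 0x21 (hexadecimal) → 2×16 + 1 = 33 (decimal)
Compute 79 × 33 = 2607
2607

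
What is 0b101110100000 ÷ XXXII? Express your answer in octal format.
Convert 0b101110100000 (binary) → 2048 + 512 + 256 + 128 + 32 = 2976 (decimal)
Convert XXXII (Roman numeral) → 10 + 10 + 10 + 1 + 1 = 32 (decimal)
Compute 2976 ÷ 32 = 93
Convert 93 (decimal) → 93 = 1×64 + 3×8 + 5 → 0o135 (octal)
0o135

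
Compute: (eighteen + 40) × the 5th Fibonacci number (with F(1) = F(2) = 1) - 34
Convert eighteen (English words) → 18 (decimal)
Convert the 5th Fibonacci number (with F(1) = F(2) = 1) (Fibonacci index) → 1, 1, 2, 3, 5 → 5 (decimal)
Expression in decimal: (18 + 40) × 5 - 34
Parentheses first: 18 + 40 = 58
Multiply: 58 × 5 = 290
Subtract: 290 - 34 = 256
256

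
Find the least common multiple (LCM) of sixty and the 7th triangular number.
Convert sixty (English words) → 60 (decimal)
Convert the 7th triangular number (triangular index) → 7×8/2 = 28 (decimal)
Compute lcm(60, 28) = 420
420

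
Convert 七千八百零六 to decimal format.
Convert 七千八百零六 (Chinese numeral) → 7×1000 + 8×100 + 6 = 7806 (decimal)
7806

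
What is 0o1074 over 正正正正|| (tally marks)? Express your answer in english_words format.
Convert 0o1074 (octal) → 1×512 + 7×8 + 4 = 572 (decimal)
Convert 正正正正|| (tally marks) → 5 + 5 + 5 + 5 + 2 = 22 (decimal)
Compute 572 ÷ 22 = 26
Convert 26 (decimal) → twenty-six (English words)
twenty-six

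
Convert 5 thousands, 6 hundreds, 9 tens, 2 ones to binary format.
Convert 5 thousands, 6 hundreds, 9 tens, 2 ones (place-value notation) → 5×1000 + 6×100 + 9×10 + 2 = 5692 (decimal)
Convert 5692 (decimal) → 5692 = 4096 + 1024 + 512 + 32 + 16 + 8 + 4 → 0b1011000111100 (binary)
0b1011000111100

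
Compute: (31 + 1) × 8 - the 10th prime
Convert the 10th prime (prime index) → 29 (decimal)
Expression in decimal: (31 + 1) × 8 - 29
Parentheses first: 31 + 1 = 32
Multiply: 32 × 8 = 256
Subtract: 256 - 29 = 227
227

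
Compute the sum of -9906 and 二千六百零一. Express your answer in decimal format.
Convert 二千六百零一 (Chinese numeral) → 2×1000 + 6×100 + 1 = 2601 (decimal)
Compute -9906 + 2601 = -7305
-7305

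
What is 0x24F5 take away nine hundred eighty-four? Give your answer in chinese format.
Convert 0x24F5 (hexadecimal) → 2×4096 + 4×256 + 15×16 + 5 = 9461 (decimal)
Convert nine hundred eighty-four (English words) → 9×100 + 84 = 984 (decimal)
Compute 9461 - 984 = 8477
Convert 8477 (decimal) → 8477 = 8×1000 + 4×100 + 7×10 + 7 → 八千四百七十七 (Chinese numeral)
八千四百七十七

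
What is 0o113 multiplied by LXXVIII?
Convert 0o113 (octal) → 1×64 + 1×8 + 3 = 75 (decimal)
Convert LXXVIII (Roman numeral) → 50 + 10 + 10 + 5 + 1 + 1 + 1 = 78 (decimal)
Compute 75 × 78 = 5850
5850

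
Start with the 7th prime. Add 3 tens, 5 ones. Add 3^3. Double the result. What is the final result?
Convert the 7th prime (prime index) → 17 (decimal)
Start: 17
Convert 3 tens, 5 ones (place-value notation) → 3×10 + 5 = 35 (decimal)
17 + 35 = 52
Convert 3^3 (power) → 27 (decimal)
52 + 27 = 79
79 × 2 = 158
158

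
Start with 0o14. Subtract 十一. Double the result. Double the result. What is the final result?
Convert 0o14 (octal) → 1×8 + 4 = 12 (decimal)
Start: 12
Convert 十一 (Chinese numeral) → 1×10 + 1 = 11 (decimal)
12 - 11 = 1
1 × 2 = 2
2 × 2 = 4
4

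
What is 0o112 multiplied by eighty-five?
Convert 0o112 (octal) → 1×64 + 1×8 + 2 = 74 (decimal)
Convert eighty-five (English words) → 85 (decimal)
Compute 74 × 85 = 6290
6290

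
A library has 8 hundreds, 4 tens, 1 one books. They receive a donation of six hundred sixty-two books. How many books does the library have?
Convert 8 hundreds, 4 tens, 1 one (place-value notation) → 8×100 + 4×10 + 1 = 841 (decimal)
Convert six hundred sixty-two (English words) → 6×100 + 62 = 662 (decimal)
Compute 841 + 662 = 1503
1503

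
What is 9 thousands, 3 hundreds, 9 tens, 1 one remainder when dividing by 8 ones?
Convert 9 thousands, 3 hundreds, 9 tens, 1 one (place-value notation) → 9×1000 + 3×100 + 9×10 + 1 = 9391 (decimal)
Convert 8 ones (place-value notation) → 8 (decimal)
Compute 9391 mod 8 = 7
7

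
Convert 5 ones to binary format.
Convert 5 ones (place-value notation) → 5 (decimal)
Convert 5 (decimal) → 5 = 4 + 1 → 0b101 (binary)
0b101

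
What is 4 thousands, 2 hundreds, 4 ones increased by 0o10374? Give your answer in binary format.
Convert 4 thousands, 2 hundreds, 4 ones (place-value notation) → 4×1000 + 2×100 + 4 = 4204 (decimal)
Convert 0o10374 (octal) → 1×4096 + 3×64 + 7×8 + 4 = 4348 (decimal)
Compute 4204 + 4348 = 8552
Convert 8552 (decimal) → 8552 = 8192 + 256 + 64 + 32 + 8 → 0b10000101101000 (binary)
0b10000101101000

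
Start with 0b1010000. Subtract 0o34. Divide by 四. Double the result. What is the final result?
Convert 0b1010000 (binary) → 64 + 16 = 80 (decimal)
Start: 80
Convert 0o34 (octal) → 3×8 + 4 = 28 (decimal)
80 - 28 = 52
Convert 四 (Chinese numeral) → 4 (decimal)
52 ÷ 4 = 13
13 × 2 = 26
26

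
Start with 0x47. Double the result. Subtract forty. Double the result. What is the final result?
Convert 0x47 (hexadecimal) → 4×16 + 7 = 71 (decimal)
Start: 71
71 × 2 = 142
Convert forty (English words) → 40 (decimal)
142 - 40 = 102
102 × 2 = 204
204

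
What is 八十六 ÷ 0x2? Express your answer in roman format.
Convert 八十六 (Chinese numeral) → 8×10 + 6 = 86 (decimal)
Convert 0x2 (hexadecimal) → 2 (decimal)
Compute 86 ÷ 2 = 43
Convert 43 (decimal) → 43 = 40 + 1 + 1 + 1 → XLIII (Roman numeral)
XLIII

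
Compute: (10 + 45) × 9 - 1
Parentheses first: 10 + 45 = 55
Multiply: 55 × 9 = 495
Subtract: 495 - 1 = 494
494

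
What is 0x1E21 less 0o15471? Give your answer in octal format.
Convert 0x1E21 (hexadecimal) → 1×4096 + 14×256 + 2×16 + 1 = 7713 (decimal)
Convert 0o15471 (octal) → 1×4096 + 5×512 + 4×64 + 7×8 + 1 = 6969 (decimal)
Compute 7713 - 6969 = 744
Convert 744 (decimal) → 744 = 1×512 + 3×64 + 5×8 → 0o1350 (octal)
0o1350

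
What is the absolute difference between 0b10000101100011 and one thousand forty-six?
Convert 0b10000101100011 (binary) → 8192 + 256 + 64 + 32 + 2 + 1 = 8547 (decimal)
Convert one thousand forty-six (English words) → 1×1000 + 46 = 1046 (decimal)
Compute |8547 - 1046| = 7501
7501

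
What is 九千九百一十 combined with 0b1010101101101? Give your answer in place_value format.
Convert 九千九百一十 (Chinese numeral) → 9×1000 + 9×100 + 1×10 = 9910 (decimal)
Convert 0b1010101101101 (binary) → 4096 + 1024 + 256 + 64 + 32 + 8 + 4 + 1 = 5485 (decimal)
Compute 9910 + 5485 = 15395
Convert 15395 (decimal) → 15395 = 15×1000 + 3×100 + 9×10 + 5 → 15 thousands, 3 hundreds, 9 tens, 5 ones (place-value notation)
15 thousands, 3 hundreds, 9 tens, 5 ones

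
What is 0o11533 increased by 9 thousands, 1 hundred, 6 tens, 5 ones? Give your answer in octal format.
Convert 0o11533 (octal) → 1×4096 + 1×512 + 5×64 + 3×8 + 3 = 4955 (decimal)
Convert 9 thousands, 1 hundred, 6 tens, 5 ones (place-value notation) → 9×1000 + 1×100 + 6×10 + 5 = 9165 (decimal)
Compute 4955 + 9165 = 14120
Convert 14120 (decimal) → 14120 = 3×4096 + 3×512 + 4×64 + 5×8 → 0o33450 (octal)
0o33450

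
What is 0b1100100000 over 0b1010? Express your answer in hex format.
Convert 0b1100100000 (binary) → 512 + 256 + 32 = 800 (decimal)
Convert 0b1010 (binary) → 8 + 2 = 10 (decimal)
Compute 800 ÷ 10 = 80
Convert 80 (decimal) → 80 = 5×16 → 0x50 (hexadecimal)
0x50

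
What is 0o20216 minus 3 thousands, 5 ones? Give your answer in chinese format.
Convert 0o20216 (octal) → 2×4096 + 2×64 + 1×8 + 6 = 8334 (decimal)
Convert 3 thousands, 5 ones (place-value notation) → 3×1000 + 5 = 3005 (decimal)
Compute 8334 - 3005 = 5329
Convert 5329 (decimal) → 5329 = 5×1000 + 3×100 + 2×10 + 9 → 五千三百二十九 (Chinese numeral)
五千三百二十九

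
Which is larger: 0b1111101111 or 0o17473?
Convert 0b1111101111 (binary) → 512 + 256 + 128 + 64 + 32 + 8 + 4 + 2 + 1 = 1007 (decimal)
Convert 0o17473 (octal) → 1×4096 + 7×512 + 4×64 + 7×8 + 3 = 7995 (decimal)
Compare 1007 vs 7995: larger = 7995
7995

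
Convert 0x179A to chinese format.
Convert 0x179A (hexadecimal) → 1×4096 + 7×256 + 9×16 + 10 = 6042 (decimal)
Convert 6042 (decimal) → 6042 = 6×1000 + 4×10 + 2 → 六千零四十二 (Chinese numeral)
六千零四十二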